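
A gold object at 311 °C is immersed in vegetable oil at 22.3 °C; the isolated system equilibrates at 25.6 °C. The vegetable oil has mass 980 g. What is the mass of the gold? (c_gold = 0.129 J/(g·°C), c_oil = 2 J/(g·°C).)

Let T be the final temperature. ΣQ_i = 0:
m×0.129×(25.6 − 311) + 980×2×(25.6 − 22.3) = 0
-36.82 m = -6468
m = -6468/-36.82 ≈ 175.7 g

m ≈ 176 g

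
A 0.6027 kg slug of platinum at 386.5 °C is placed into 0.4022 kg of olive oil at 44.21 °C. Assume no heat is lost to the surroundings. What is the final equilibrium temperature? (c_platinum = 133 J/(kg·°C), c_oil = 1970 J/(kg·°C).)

Conservation of energy gives ΣQ = 0:
0.6027×133×(T − 386.5) + 0.4022×1970×(T − 44.21) = 0
80.16(T − 386.5) + 792.33(T − 44.21) = 0
(80.16 + 792.33) T = 80.16×386.5 + 792.33×44.21
T ≈ 75.66 °C

T_f ≈ 75.7 °C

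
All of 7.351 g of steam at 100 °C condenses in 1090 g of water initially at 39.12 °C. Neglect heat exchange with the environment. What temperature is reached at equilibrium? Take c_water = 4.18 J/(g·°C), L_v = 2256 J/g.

T_f ≈ 43.1 °C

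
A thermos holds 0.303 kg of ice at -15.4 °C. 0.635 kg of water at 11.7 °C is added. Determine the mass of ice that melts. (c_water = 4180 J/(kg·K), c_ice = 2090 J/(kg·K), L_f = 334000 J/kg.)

Cooling the water to 0 °C releases 0.635·4180·11.7 = 31055 J.
Of that, 0.303·2090·15.4 = 9752.4 J goes to bring the ice to 0 °C, leaving 21303 J.
Fully melting the ice requires m_ice L_f = 0.303·334000 = 101202 J.
Since 21303 < 101202 J, not all the ice melts; equilibrium is at 0 °C.
Mass melted = 21303/334000 ≈ 0.06378 kg.

m_melted ≈ 0.0638 kg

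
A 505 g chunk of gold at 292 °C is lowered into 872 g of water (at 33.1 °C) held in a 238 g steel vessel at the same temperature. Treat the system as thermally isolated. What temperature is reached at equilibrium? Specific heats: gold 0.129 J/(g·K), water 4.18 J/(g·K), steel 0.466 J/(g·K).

Energy conservation, ΣQ = 0:
505×0.129×(T − 292) + 872×4.18×(T − 33.1) + 238×0.466×(T − 33.1) = 0
3821 T = 143342
T = 143342 / 3821 = 37.5 °C

T_f ≈ 37.5 °C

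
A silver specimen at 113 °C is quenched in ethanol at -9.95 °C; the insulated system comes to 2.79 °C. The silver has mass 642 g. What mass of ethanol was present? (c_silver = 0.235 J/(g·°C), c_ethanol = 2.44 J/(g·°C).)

m ≈ 535 g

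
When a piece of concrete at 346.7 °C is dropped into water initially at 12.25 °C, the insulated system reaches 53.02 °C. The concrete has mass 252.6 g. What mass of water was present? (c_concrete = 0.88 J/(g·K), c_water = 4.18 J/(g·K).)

Heat lost by the concrete = heat gained by the water:
252.6·0.88·(346.7 − 53.02) = m·4.18·(53.02 − 12.25)
170.42 m = 65282  ⇒  m ≈ 383.1 g

m ≈ 383 g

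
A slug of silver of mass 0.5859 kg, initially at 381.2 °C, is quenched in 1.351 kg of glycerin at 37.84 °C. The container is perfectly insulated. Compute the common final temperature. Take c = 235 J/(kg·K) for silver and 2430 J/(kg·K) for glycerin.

T_f ≈ 51.7 °C

Setting the total heat transfer to zero:
0.5859·235·(T − 381.2) + 1.351·2430·(T − 37.84) = 0
137.69(T − 381.2) + 3282.9(T − 37.84) = 0
3420.6 T = 176712
T = 176712 / 3420.6 = 51.7 °C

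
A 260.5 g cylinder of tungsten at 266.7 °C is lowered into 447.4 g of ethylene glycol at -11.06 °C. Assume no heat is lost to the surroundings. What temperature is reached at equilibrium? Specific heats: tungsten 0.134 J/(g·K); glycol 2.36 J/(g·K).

T_f ≈ -2.2 °C

Set heat shed by the hot body equal to heat absorbed by the cold body:
260.5×0.134×(266.7 − T) = 447.4×2.36×(T − (-11.06))
34.91(266.7 − T) = 1055.9(T − (-11.06))
1090.8 T = -2368.2  ⇒  T ≈ -2.17 °C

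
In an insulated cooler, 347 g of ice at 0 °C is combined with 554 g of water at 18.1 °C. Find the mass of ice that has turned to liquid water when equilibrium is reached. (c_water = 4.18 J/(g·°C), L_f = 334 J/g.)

Cooling the water to 0 °C releases 554×4.18×18.1 = 41915 J.
To melt every bit of ice: 347×334 = 115898 J.
Since 41915 < 115898 J, not all the ice melts; equilibrium is at 0 °C.
m_melt = 41915 / L_f = 125.5 g.

m_melted ≈ 125 g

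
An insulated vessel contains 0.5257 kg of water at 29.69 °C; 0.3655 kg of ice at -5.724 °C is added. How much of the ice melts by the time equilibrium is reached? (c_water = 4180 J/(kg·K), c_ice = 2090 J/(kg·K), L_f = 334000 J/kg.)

Heat available from the water dropping to 0 °C: 0.5257·4180·29.69 = 65242 J.
Of that, 0.3655·2090·5.724 = 4372.5 J goes to bring the ice to 0 °C, leaving 60869 J.
Melting all 0.3655 kg of ice would need 0.3655·334000 = 122077 J.
Since 60869 < 122077 J, not all the ice melts; equilibrium is at 0 °C.
Mass melted = 60869/334000 ≈ 0.1822 kg.

m_melted ≈ 0.182 kg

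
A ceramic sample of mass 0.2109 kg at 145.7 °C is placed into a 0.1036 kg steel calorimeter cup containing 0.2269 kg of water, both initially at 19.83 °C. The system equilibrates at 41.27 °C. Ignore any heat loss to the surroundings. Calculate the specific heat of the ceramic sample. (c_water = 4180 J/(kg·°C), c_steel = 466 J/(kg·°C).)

Setting the total heat transfer to zero:
0.2109·c·(41.27 − 145.7) + 0.2269·4180·(41.27 − 19.83) + 0.1036·466·(41.27 − 19.83) = 0
-22.02 c = -21370
c = -21370/-22.02 ≈ 970.3 J/(kg·°C)

c ≈ 970 J/(kg·°C)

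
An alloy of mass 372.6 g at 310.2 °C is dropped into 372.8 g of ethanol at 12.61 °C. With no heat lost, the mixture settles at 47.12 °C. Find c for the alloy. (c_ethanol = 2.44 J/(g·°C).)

Heat lost by the alloy = heat gained by the ethanol:
372.6·c·(310.2 − 47.12) = 372.8·2.44·(47.12 − 12.61)
98024 c = 31391  ⇒  c ≈ 0.3202 J/(g·°C)

c ≈ 0.32 J/(g·°C)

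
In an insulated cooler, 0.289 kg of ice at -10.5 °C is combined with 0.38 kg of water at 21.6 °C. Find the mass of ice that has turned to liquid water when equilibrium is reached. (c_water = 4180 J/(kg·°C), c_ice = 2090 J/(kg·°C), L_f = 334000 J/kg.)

Cooling the water to 0 °C releases 0.38×4180×21.6 = 34309 J.
Of that, 0.289×2090×10.5 = 6342.1 J goes to bring the ice to 0 °C, leaving 27967 J.
Melting all 0.289 kg of ice would need 0.289×334000 = 96526 J.
That's not enough to melt it all — equilibrium is at 0 °C with ice remaining.
m_melt = 27967 / L_f = 0.08373 kg.

m_melted ≈ 0.0837 kg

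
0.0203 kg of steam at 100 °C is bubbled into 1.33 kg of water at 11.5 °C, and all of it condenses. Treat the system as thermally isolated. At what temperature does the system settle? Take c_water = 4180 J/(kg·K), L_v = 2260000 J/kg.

T_f ≈ 21.0 °C

Conservation of energy gives ΣQ = 0:
steam→water at 100 °C releases m L_v = 0.0203·2260000 = 45878; condensate cools 100→T: 0.0203·4180·(T − 100) = 84.85(T − 100); original water: 5559.4(T − 11.5)
5644.3 T = 45878 + 8485.4 + 63933 = 118296
T ≈ 20.96 °C, under the boiling point, so the assumption holds.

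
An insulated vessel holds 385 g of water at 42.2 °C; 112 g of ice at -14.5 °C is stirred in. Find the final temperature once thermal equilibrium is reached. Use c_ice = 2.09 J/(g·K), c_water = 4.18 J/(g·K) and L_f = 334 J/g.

T_f ≈ 13.0 °C

Heat gained plus heat lost sum to zero:
ice -14.5→0 °C: 112·2.09·14.5 = 3394.2
  latent heat to melt: 112·334 = 37408
  warm the meltwater: 468.16 T
  water cools: 385·4.18·(T − 42.2) = 1609.3(T − 42.2)
2077.5 T = 67912 − 40802 = 27110
T ≈ 13.05 °C (positive, so assuming full melt was valid).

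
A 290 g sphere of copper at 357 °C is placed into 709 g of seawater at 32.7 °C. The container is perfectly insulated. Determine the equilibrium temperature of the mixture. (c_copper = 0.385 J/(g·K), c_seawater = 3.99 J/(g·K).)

With ΣQ=0 the equilibrium temperature is the m·c-weighted mean:
T_f = (111.65*357 + 2828.9*32.7) / (111.65 + 2828.9)
    = 132364 / 2940.6 ≈ 45.01 °C

T_f ≈ 45.0 °C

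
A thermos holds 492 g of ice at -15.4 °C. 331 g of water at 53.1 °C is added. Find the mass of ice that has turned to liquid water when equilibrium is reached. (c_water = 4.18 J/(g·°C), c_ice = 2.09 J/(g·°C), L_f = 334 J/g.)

m_melted ≈ 173 g

Heat available from the water dropping to 0 °C: 331·4.18·53.1 = 73468 J.
Of that, 492·2.09·15.4 = 15836 J goes to bring the ice to 0 °C, leaving 57633 J.
To melt every bit of ice: 492·334 = 164328 J.
That's not enough to melt it all — equilibrium is at 0 °C with ice remaining.
m_melted·334 = 57633  ⇒  m_melted ≈ 172.6 g.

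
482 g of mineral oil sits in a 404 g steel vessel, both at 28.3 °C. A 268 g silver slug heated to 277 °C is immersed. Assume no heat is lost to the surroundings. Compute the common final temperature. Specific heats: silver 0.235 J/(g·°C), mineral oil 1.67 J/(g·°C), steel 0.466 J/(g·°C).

Setting the total heat transfer to zero:
268·0.235·(T − 277) + 482·1.67·(T − 28.3) + 404·0.466·(T − 28.3) = 0
62.98(T − 277) + 804.94(T − 28.3) + 188.26(T − 28.3) = 0
(62.98 + 804.94 + 188.26) T = 62.98·277 + 804.94·28.3 + 188.26·28.3
T ≈ 43.13 °C

T_f ≈ 43.1 °C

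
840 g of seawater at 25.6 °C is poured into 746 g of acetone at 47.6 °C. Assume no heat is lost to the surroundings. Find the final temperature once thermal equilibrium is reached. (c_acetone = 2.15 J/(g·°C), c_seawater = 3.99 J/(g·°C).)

T_f ≈ 32.7 °C

Heat gained plus heat lost sum to zero:
746·2.15·(T − 47.6) + 840·3.99·(T − 25.6) = 0
1603.9(T − 47.6) + 3351.6(T − 25.6) = 0
(1603.9 + 3351.6) T = 1603.9·47.6 + 3351.6·25.6
T ≈ 32.72 °C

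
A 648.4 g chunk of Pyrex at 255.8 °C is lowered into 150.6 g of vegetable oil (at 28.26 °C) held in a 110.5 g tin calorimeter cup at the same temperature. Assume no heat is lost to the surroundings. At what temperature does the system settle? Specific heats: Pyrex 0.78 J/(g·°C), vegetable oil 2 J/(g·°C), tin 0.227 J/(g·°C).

With ΣQ=0 the equilibrium temperature is the m·c-weighted mean:
T_f = (505.75·255.8 + 301.2·28.26 + 25.08·28.26) / (505.75 + 301.2 + 25.08)
    = 138592 / 832.04 ≈ 166.57 °C

T_f ≈ 166.6 °C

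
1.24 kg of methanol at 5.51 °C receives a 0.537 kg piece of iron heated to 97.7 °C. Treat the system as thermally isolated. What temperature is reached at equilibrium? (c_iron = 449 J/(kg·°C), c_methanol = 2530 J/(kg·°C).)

T_f ≈ 12.1 °C

Net heat exchanged in the isolated system is zero:
0.537×449×(T − 97.7) + 1.24×2530×(T − 5.51) = 0
241.11(T − 97.7) + 3137.2(T − 5.51) = 0
(241.11 + 3137.2) T = 241.11×97.7 + 3137.2×5.51
T ≈ 12.09 °C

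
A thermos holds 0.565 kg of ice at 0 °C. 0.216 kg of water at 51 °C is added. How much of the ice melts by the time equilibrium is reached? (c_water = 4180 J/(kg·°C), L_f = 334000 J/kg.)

Heat available from the water dropping to 0 °C: 0.216×4180×51 = 46047 J.
Melting all 0.565 kg of ice would need 0.565×334000 = 188710 J.
Since 46047 < 188710 J, not all the ice melts; equilibrium is at 0 °C.
m_melt = 46047 / L_f = 0.1379 kg.

m_melted ≈ 0.138 kg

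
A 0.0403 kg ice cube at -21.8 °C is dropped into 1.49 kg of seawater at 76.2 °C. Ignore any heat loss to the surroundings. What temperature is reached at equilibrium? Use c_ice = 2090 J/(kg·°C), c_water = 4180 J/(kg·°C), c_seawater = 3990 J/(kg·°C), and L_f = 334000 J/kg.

T_f ≈ 71.6 °C

Energy balance with sensible and latent terms:
warm ice to 0 °C: 0.0403×2090×(0 − (-21.8)) = 1836.1; fusion: m_ice L_f = 0.0403×334000 = 13460; warm the meltwater: 168.45 T; seawater: 5945.1(T − 76.2)
6113.6 T = 453017 − 15296 = 437720
T ≈ 71.60 °C — above 0 °C, consistent with complete melting.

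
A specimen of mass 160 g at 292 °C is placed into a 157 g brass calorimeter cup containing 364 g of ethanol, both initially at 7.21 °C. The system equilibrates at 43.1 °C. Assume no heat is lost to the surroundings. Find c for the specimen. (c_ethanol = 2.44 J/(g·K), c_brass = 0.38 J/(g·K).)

Taking heat into each body as positive, Σ m c ΔT = 0:
160×c×(43.1 − 292) + 364×2.44×(43.1 − 7.21) + 157×0.38×(43.1 − 7.21) = 0
-39824 c = -34017
c = -34017/-39824 ≈ 0.8542 J/(g·K)

c ≈ 0.854 J/(g·K)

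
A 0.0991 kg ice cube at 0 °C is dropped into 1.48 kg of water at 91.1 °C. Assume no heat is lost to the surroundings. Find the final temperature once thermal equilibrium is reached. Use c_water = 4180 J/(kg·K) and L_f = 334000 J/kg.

T_f ≈ 80.4 °C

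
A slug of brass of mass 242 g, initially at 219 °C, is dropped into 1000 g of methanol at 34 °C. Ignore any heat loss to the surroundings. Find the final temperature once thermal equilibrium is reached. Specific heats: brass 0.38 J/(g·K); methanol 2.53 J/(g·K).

T_f ≈ 40.5 °C

Heat lost by the brass equals heat gained by the methanol:
242*0.38*(219 − T) = 1000*2.53*(T − 34)
91.96(219 − T) = 2530(T − 34)
2622 T = 106159  ⇒  T ≈ 40.49 °C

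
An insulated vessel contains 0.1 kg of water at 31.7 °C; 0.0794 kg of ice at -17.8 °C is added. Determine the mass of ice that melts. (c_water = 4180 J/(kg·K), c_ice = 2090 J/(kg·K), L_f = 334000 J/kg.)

m_melted ≈ 0.0308 kg

Water can give up m c ΔT = 0.1×4180×31.7 = 13251 J before reaching 0 °C.
Of that, 0.0794×2090×17.8 = 2953.8 J goes to bring the ice to 0 °C, leaving 10297 J.
To melt every bit of ice: 0.0794×334000 = 26520 J.
Since 10297 < 26520 J, not all the ice melts; equilibrium is at 0 °C.
m_melted×334000 = 10297  ⇒  m_melted ≈ 0.03083 kg.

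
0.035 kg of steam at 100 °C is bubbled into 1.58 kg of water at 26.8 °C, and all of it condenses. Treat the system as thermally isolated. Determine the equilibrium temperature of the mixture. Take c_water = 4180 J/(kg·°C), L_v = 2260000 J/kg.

Taking heat into each body as positive, Σ m c ΔT = 0:
condense steam: −0.035×2260000 = −79100; condensed water 100 °C→T: 146.3(T − 100); original water: 6604.4(T − 26.8)
6750.7 T = 79100 + 14630 + 176998 = 270728
T ≈ 40.10 °C (< 100 °C, so full condensation is consistent).

T_f ≈ 40.1 °C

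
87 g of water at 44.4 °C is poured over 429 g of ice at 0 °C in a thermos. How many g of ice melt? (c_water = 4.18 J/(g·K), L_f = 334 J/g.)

m_melted ≈ 48.3 g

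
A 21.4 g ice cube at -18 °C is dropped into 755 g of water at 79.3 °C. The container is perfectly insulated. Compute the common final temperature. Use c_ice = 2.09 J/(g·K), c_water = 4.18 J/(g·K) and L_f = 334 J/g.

Setting the total heat transfer to zero:
ice -18→0 °C: 21.4·2.09·18 = 805.07; fusion: m_ice L_f = 21.4·334 = 7147.6; meltwater 0→T: 21.4·4.18·T = 89.45 T; water: 3155.9(T − 79.3)
3245.4 T = 250263 − 7952.7 = 242310
T ≈ 74.66 °C (positive, so assuming full melt was valid).

T_f ≈ 74.7 °C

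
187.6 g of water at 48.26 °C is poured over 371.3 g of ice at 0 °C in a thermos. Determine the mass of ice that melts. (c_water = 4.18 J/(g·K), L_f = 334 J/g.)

m_melted ≈ 113 g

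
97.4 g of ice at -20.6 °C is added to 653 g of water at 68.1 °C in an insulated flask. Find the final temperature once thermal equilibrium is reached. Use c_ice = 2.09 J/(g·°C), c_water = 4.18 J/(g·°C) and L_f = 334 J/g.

Conservation of energy gives ΣQ = 0:
ice -20.6→0 °C: 97.4·2.09·20.6 = 4193.5
  fusion: m_ice L_f = 97.4·334 = 32532
  warm the meltwater: 407.13 T
  water cools: 653·4.18·(T − 68.1) = 2729.5(T − 68.1)
3136.7 T = 185882 − 36725 = 149157
T ≈ 47.55 °C — above 0 °C, consistent with complete melting.

T_f ≈ 47.6 °C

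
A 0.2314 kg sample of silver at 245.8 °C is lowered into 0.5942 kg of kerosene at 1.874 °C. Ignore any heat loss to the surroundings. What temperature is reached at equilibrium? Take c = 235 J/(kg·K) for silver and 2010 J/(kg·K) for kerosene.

|Q_silver| = |Q_kerosene|:
0.2314*235*(245.8 − T) = 0.5942*2010*(T − 1.874)
54.38(245.8 − T) = 1194.3(T − 1.874)
1248.7 T = 15605  ⇒  T ≈ 12.50 °C

T_f ≈ 12.5 °C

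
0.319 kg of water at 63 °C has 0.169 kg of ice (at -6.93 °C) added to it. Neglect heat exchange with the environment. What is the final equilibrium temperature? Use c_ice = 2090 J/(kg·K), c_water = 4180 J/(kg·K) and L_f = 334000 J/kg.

T_f ≈ 12.3 °C

Let T be the final temperature. ΣQ_i = 0:
warm ice to 0 °C: 0.169·2090·(0 − (-6.93)) = 2447.7; latent heat to melt: 0.169·334000 = 56446; warm the meltwater: 706.42 T; water cools: 0.319·4180·(T − 63) = 1333.4(T − 63)
2039.8 T = 84005 − 58894 = 25112
T ≈ 12.31 °C — above 0 °C, consistent with complete melting.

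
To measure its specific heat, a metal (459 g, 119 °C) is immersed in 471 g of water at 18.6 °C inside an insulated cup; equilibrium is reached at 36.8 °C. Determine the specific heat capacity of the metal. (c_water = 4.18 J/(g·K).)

m_s c (T_s − T_f) = m_water c_water (T_f − T_0):
459×c×(119 − 36.8) = 471×4.18×(36.8 − 18.6)
37730 c = 35832  ⇒  c ≈ 0.9497 J/(g·K)

c ≈ 0.95 J/(g·K)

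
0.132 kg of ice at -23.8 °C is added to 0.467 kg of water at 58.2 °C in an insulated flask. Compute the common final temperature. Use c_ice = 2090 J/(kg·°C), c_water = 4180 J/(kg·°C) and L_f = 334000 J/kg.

T_f ≈ 25.1 °C

Setting the total heat transfer to zero:
ice -23.8→0 °C: 0.132×2090×23.8 = 6565.9; latent heat to melt: 0.132×334000 = 44088; meltwater 0→T: 0.132×4180×T = 551.76 T; water: 1952.1(T − 58.2)
2503.8 T = 113610 − 50654 = 62956
T ≈ 25.14 °C — above 0 °C, consistent with complete melting.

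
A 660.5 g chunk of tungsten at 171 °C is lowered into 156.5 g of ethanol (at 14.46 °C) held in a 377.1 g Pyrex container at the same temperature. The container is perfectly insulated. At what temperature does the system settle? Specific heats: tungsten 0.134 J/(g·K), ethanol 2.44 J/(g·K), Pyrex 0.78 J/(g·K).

T_f ≈ 32.6 °C

With ΣQ=0 the equilibrium temperature is the m·c-weighted mean:
T_f = (88.51·171 + 381.86·14.46 + 294.14·14.46) / (88.51 + 381.86 + 294.14)
    = 24910 / 764.51 ≈ 32.58 °C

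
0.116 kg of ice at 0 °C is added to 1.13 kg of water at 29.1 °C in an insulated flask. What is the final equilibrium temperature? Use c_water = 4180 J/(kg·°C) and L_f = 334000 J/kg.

Heat gained plus heat lost sum to zero:
melt ice: 0.116·334000 = 38744; meltwater 0→T: 0.116·4180·T = 484.88 T; water cools: 1.13·4180·(T − 29.1) = 4723.4(T − 29.1)
5208.3 T = 137451 − 38744 = 98707
T ≈ 18.95 °C. Since T > 0 °C, the all-ice-melts assumption holds.

T_f ≈ 19.0 °C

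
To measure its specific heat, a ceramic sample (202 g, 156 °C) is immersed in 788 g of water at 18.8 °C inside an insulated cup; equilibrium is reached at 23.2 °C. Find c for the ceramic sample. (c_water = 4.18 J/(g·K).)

c ≈ 0.54 J/(g·K)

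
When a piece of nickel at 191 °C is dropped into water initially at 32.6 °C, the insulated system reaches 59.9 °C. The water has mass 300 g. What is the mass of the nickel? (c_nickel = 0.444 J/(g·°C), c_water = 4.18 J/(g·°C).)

m ≈ 588 g

Let T be the final temperature. ΣQ_i = 0:
m·0.444·(59.9 − 191) + 300·4.18·(59.9 − 32.6) = 0
-58.21 m = -34234
m = -34234/-58.21 ≈ 588.1 g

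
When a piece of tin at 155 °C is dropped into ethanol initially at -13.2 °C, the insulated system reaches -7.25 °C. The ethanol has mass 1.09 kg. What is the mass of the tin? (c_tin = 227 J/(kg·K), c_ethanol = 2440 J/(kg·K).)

m ≈ 0.43 kg

Heat lost by the tin = heat gained by the ethanol:
m×227×(155 − -7.25) = 1.09×2440×(-7.25 − (-13.2))
36831 m = 15825  ⇒  m ≈ 0.4297 kg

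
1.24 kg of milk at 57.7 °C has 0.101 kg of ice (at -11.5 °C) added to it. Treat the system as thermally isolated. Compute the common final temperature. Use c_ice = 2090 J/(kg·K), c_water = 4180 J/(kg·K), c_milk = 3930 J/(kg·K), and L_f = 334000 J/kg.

T_f ≈ 46.3 °C

Taking heat into each body as positive, Σ m c ΔT = 0:
warm ice to 0 °C: 0.101·2090·(0 − (-11.5)) = 2427.5; latent heat to melt: 0.101·334000 = 33734; warm the meltwater: 422.18 T; milk: 4873.2(T − 57.7)
5295.4 T = 281184 − 36162 = 245022
T ≈ 46.27 °C (positive, so assuming full melt was valid).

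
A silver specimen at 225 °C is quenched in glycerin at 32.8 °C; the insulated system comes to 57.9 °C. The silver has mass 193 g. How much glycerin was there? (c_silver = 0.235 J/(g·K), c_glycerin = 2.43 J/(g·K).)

m ≈ 124 g

|Q_silver| = |Q_glycerin|:
193·0.235·(225 − 57.9) = m·2.43·(57.9 − 32.8)
60.99 m = 7578.8  ⇒  m ≈ 124.3 g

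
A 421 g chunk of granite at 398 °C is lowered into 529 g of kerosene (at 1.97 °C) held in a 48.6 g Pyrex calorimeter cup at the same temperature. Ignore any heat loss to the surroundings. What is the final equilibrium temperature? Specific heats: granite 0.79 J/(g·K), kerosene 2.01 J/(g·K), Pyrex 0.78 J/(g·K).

Conservation of energy gives ΣQ = 0:
421·0.79·(T − 398) + 529·2.01·(T − 1.97) + 48.6·0.78·(T − 1.97) = 0
332.59(T − 398) + 1063.3(T − 1.97) + 37.91(T − 1.97) = 0
1433.8 T = 134540
T ≈ 93.84 °C

T_f ≈ 93.8 °C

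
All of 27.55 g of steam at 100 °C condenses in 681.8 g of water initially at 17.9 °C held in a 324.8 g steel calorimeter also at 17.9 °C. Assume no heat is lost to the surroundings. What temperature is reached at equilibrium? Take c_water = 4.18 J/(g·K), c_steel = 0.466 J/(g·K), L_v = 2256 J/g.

Let T be the final temperature. ΣQ_i = 0:
condense steam: −27.55×2256 = −62153; condensate cools 100→T: 27.55×4.18×(T − 100) = 115.16(T − 100); original water: 2849.9(T − 17.9); steel cup: 324.8×0.466×(T − 17.9) = 151.36(T − 17.9)
3116.4 T = 62153 + 11516 + 53723 = 127392
T ≈ 40.88 °C — below 100 °C, confirming all the steam condensed.

T_f ≈ 40.9 °C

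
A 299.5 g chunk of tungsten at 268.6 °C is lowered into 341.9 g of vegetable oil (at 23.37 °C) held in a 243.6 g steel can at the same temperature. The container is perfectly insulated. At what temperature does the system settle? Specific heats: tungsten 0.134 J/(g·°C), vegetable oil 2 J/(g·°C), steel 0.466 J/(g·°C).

T_f ≈ 35.1 °C

Let T be the final temperature. ΣQ_i = 0:
299.5×0.134×(T − 268.6) + 341.9×2×(T − 23.37) + 243.6×0.466×(T − 23.37) = 0
40.13(T − 268.6) + 683.8(T − 23.37) + 113.52(T − 23.37) = 0
837.45 T = 29413
T ≈ 35.12 °C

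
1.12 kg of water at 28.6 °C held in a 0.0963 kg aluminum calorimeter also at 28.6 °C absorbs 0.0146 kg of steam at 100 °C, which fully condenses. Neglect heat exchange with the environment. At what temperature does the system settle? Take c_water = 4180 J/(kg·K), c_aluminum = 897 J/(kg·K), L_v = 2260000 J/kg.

T_f ≈ 36.3 °C

Let T be the final temperature. ΣQ_i = 0:
latent heat released on condensation: 0.0146·2260000 = 32996
  condensed water 100 °C→T: 61.03(T − 100)
  original water: 4681.6(T − 28.6)
  cup: 86.38(T − 28.6)
4829 T = 32996 + 6102.8 + 136364 = 175463
T ≈ 36.34 °C (< 100 °C, so full condensation is consistent).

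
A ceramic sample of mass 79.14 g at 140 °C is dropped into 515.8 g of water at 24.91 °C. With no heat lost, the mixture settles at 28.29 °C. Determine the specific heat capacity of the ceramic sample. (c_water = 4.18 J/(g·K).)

Energy conservation, ΣQ = 0:
79.14×c×(28.29 − 140) + 515.8×4.18×(28.29 − 24.91) = 0
-8840.7 c = -7287.4
c = -7287.4/-8840.7 ≈ 0.8243 J/(g·K)

c ≈ 0.824 J/(g·K)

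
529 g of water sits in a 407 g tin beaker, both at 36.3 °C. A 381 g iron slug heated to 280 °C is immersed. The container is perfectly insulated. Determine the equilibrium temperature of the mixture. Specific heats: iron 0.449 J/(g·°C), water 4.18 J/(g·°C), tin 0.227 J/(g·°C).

T_f ≈ 53.1 °C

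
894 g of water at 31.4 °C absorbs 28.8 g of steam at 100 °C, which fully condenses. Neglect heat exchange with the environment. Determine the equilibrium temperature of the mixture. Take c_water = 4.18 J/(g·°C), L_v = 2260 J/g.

T_f ≈ 50.4 °C

Energy balance with sensible and latent terms:
steam→water at 100 °C releases m L_v = 28.8·2260 = 65088; condensate cools 100→T: 28.8·4.18·(T − 100) = 120.38(T − 100); water warms: 894·4.18·(T − 31.4) = 3736.9(T − 31.4)
3857.3 T = 65088 + 12038 + 117339 = 194466
T ≈ 50.41 °C, under the boiling point, so the assumption holds.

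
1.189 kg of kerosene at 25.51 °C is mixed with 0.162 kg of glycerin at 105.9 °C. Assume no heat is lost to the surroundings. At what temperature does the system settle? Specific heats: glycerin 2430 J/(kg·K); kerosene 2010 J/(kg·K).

|Q_glycerin| = |Q_kerosene|:
0.162×2430×(105.9 − T) = 1.189×2010×(T − 25.51)
393.66(105.9 − T) = 2389.9(T − 25.51)
2783.6 T = 102655  ⇒  T ≈ 36.88 °C

T_f ≈ 36.9 °C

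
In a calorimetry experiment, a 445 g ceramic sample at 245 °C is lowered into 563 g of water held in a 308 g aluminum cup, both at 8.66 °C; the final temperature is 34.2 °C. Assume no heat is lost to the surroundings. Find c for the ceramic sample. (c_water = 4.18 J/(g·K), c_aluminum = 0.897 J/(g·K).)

Let T be the final temperature. ΣQ_i = 0:
445·c·(34.2 − 245) + 563·4.18·(34.2 − 8.66) + 308·0.897·(34.2 − 8.66) = 0
-93806 c = -67160
c = -67160/-93806 ≈ 0.7159 J/(g·K)

c ≈ 0.716 J/(g·K)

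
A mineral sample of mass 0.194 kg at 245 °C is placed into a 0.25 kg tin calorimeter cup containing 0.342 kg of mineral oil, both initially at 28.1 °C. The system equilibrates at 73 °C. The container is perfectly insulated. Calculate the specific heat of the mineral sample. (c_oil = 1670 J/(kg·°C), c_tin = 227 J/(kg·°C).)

c ≈ 845 J/(kg·°C)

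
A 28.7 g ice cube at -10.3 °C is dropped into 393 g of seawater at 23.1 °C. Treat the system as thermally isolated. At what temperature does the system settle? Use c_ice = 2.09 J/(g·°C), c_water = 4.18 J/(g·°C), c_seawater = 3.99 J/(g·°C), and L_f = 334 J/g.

T_f ≈ 15.4 °C

Conservation of energy gives ΣQ = 0:
ice -10.3→0 °C: 28.7·2.09·10.3 = 617.82
  fusion: m_ice L_f = 28.7·334 = 9585.8
  warm the meltwater: 119.97 T
  seawater: 1568.1(T − 23.1)
1688 T = 36222 − 10204 = 26019
T ≈ 15.41 °C — above 0 °C, consistent with complete melting.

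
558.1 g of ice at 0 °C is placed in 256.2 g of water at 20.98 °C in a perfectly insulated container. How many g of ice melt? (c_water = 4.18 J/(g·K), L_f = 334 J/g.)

Cooling the water to 0 °C releases 256.2×4.18×20.98 = 22468 J.
To melt every bit of ice: 558.1×334 = 186405 J.
Since 22468 < 186405 J, not all the ice melts; equilibrium is at 0 °C.
Mass melted = 22468/334 ≈ 67.27 g.

m_melted ≈ 67.3 g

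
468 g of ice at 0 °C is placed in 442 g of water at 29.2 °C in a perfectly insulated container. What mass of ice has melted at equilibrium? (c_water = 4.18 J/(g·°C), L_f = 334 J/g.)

Cooling the water to 0 °C releases 442×4.18×29.2 = 53949 J.
Fully melting the ice requires m_ice L_f = 468×334 = 156312 J.
53949 J < 156312 J, so only part of the ice melts and the system sits at 0 °C.
Mass melted = 53949/334 ≈ 161.5 g.

m_melted ≈ 162 g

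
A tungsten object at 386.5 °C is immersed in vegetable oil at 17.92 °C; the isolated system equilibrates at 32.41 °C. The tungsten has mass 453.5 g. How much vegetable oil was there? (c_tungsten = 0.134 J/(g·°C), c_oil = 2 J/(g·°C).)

m ≈ 743 g

Heat lost by the tungsten = heat gained by the oil:
453.5×0.134×(386.5 − 32.41) = m×2×(32.41 − 17.92)
28.98 m = 21518  ⇒  m ≈ 742.5 g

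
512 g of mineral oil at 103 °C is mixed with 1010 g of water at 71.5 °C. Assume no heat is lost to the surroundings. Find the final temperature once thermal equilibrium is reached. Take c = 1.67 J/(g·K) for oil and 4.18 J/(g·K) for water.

Energy conservation, ΣQ = 0:
512×1.67×(T − 103) + 1010×4.18×(T − 71.5) = 0
855.04(T − 103) + 4221.8(T − 71.5) = 0
(855.04 + 4221.8) T = 855.04×103 + 4221.8×71.5
T = 389928/5076.8 ≈ 76.81 °C

T_f ≈ 76.8 °C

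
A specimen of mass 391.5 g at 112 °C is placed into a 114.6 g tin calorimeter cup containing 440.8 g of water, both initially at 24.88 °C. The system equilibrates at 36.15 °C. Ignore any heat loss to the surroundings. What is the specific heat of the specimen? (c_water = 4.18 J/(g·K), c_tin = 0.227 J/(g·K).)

c ≈ 0.709 J/(g·K)

Net heat exchanged in the isolated system is zero:
391.5×c×(36.15 − 112) + 440.8×4.18×(36.15 − 24.88) + 114.6×0.227×(36.15 − 24.88) = 0
-29695 c = -21059
c = -21059/-29695 ≈ 0.7092 J/(g·K)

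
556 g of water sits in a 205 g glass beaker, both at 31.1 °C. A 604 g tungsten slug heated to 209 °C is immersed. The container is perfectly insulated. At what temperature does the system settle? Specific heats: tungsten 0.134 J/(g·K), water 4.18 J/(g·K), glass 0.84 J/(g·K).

Setting the total heat transfer to zero:
604*0.134*(T − 209) + 556*4.18*(T − 31.1) + 205*0.84*(T − 31.1) = 0
(80.94 + 2324.1 + 172.2) T = 80.94*209 + 2324.1*31.1 + 172.2*31.1
T ≈ 36.69 °C

T_f ≈ 36.7 °C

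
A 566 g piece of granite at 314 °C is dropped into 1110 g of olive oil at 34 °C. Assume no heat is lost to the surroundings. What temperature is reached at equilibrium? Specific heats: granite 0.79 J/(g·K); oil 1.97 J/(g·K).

Set heat shed by the hot body equal to heat absorbed by the cold body:
566*0.79*(314 − T) = 1110*1.97*(T − 34)
447.14(314 − T) = 2186.7(T − 34)
2633.8 T = 214750  ⇒  T ≈ 81.53 °C

T_f ≈ 81.5 °C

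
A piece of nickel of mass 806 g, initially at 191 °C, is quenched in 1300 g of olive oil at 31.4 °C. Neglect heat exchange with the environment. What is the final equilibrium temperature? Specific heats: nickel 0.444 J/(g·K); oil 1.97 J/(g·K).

Energy conservation, ΣQ = 0:
806×0.444×(T − 191) + 1300×1.97×(T − 31.4) = 0
357.86(T − 191) + 2561(T − 31.4) = 0
(357.86 + 2561) T = 357.86×191 + 2561×31.4
T = 148767 / 2918.9 = 51 °C

T_f ≈ 51.0 °C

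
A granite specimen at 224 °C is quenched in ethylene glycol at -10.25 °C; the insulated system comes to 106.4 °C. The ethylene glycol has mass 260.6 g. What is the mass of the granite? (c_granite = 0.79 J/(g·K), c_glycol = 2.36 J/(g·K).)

m ≈ 772 g

Heat lost by the granite = heat gained by the glycol:
m·0.79·(224 − 106.4) = 260.6·2.36·(106.4 − (-10.25))
92.9 m = 71742  ⇒  m ≈ 772.2 g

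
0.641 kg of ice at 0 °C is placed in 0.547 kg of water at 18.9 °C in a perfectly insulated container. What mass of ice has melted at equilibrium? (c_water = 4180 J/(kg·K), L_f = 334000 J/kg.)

m_melted ≈ 0.129 kg

Heat available from the water dropping to 0 °C: 0.547×4180×18.9 = 43214 J.
Fully melting the ice requires m_ice L_f = 0.641×334000 = 214094 J.
43214 J < 214094 J, so only part of the ice melts and the system sits at 0 °C.
Mass melted = 43214/334000 ≈ 0.1294 kg.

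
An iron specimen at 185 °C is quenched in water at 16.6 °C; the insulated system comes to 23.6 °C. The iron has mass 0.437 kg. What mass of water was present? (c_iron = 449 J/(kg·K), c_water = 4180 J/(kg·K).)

Conservation of energy gives ΣQ = 0:
0.437·449·(23.6 − 185) + m·4180·(23.6 − 16.6) = 0
29260 m = 31669
m = 31669/29260 ≈ 1.082 kg

m ≈ 1.08 kg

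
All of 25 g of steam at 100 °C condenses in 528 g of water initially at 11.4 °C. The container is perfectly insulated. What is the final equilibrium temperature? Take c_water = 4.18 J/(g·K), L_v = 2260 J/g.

T_f ≈ 39.8 °C

Taking heat into each body as positive, Σ m c ΔT = 0:
latent heat released on condensation: 25×2260 = 56500; condensate cools 100→T: 25×4.18×(T − 100) = 104.5(T − 100); original water: 2207(T − 11.4)
2311.5 T = 56500 + 10450 + 25160 = 92110
T ≈ 39.85 °C — below 100 °C, confirming all the steam condensed.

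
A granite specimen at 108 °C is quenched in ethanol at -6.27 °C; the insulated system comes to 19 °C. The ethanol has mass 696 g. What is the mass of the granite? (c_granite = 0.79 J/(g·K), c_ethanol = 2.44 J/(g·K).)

m ≈ 610 g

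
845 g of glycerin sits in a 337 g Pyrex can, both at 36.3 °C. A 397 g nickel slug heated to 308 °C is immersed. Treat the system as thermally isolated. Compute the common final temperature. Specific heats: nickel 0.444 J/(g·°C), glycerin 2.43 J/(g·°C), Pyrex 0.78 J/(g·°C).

T_f ≈ 55.5 °C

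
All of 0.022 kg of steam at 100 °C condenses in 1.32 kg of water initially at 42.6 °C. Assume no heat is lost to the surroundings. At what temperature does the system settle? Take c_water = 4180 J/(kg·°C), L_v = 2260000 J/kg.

T_f ≈ 52.4 °C

Energy conservation, ΣQ = 0:
latent heat released on condensation: 0.022×2260000 = 49720; condensate cools 100→T: 0.022×4180×(T − 100) = 91.96(T − 100); original water: 5517.6(T − 42.6)
5609.6 T = 49720 + 9196 + 235050 = 293966
T ≈ 52.40 °C (< 100 °C, so full condensation is consistent).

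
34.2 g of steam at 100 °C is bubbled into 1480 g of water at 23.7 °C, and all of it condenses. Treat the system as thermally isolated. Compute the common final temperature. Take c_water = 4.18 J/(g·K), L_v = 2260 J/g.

T_f ≈ 37.6 °C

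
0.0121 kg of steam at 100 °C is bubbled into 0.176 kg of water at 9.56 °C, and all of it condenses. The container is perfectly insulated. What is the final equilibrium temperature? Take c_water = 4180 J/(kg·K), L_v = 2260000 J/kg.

Net heat exchanged in the isolated system is zero:
condense steam: −0.0121·2260000 = −27346
  condensate cools 100→T: 0.0121·4180·(T − 100) = 50.58(T − 100)
  water warms: 0.176·4180·(T − 9.56) = 735.68(T − 9.56)
786.26 T = 27346 + 5057.8 + 7033.1 = 39437
T ≈ 50.16 °C (< 100 °C, so full condensation is consistent).

T_f ≈ 50.2 °C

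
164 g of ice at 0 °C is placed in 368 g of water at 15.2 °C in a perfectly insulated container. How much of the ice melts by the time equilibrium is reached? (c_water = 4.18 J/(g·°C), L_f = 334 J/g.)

Water can give up m c ΔT = 368·4.18·15.2 = 23381 J before reaching 0 °C.
Fully melting the ice requires m_ice L_f = 164·334 = 54776 J.
That's not enough to melt it all — equilibrium is at 0 °C with ice remaining.
Mass melted = 23381/334 ≈ 70 g.

m_melted ≈ 70 g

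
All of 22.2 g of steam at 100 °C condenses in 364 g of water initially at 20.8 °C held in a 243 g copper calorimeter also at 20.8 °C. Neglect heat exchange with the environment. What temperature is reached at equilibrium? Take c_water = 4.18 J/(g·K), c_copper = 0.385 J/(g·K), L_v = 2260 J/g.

Net heat exchanged in the isolated system is zero:
condense steam: −22.2×2260 = −50172; condensed water 100 °C→T: 92.8(T − 100); water warms: 364×4.18×(T − 20.8) = 1521.5(T − 20.8); copper cup: 243×0.385×(T − 20.8) = 93.56(T − 20.8)
1707.9 T = 50172 + 9279.6 + 33594 = 93045
T ≈ 54.48 °C — below 100 °C, confirming all the steam condensed.

T_f ≈ 54.5 °C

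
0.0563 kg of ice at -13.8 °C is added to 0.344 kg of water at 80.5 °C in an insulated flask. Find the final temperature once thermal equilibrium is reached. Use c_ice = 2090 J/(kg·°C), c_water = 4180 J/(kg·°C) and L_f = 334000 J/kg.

T_f ≈ 57.0 °C

Setting the total heat transfer to zero:
warm ice to 0 °C: 0.0563×2090×(0 − (-13.8)) = 1623.8
  latent heat to melt: 0.0563×334000 = 18804
  meltwater 0→T: 0.0563×4180×T = 235.33 T
  water: 1437.9(T − 80.5)
1673.3 T = 115753 − 20428 = 95325
T ≈ 56.97 °C (positive, so assuming full melt was valid).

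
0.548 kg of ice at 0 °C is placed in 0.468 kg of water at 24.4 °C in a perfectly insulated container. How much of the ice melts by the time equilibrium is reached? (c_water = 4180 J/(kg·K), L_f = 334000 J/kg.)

m_melted ≈ 0.143 kg

Cooling the water to 0 °C releases 0.468·4180·24.4 = 47732 J.
Fully melting the ice requires m_ice L_f = 0.548·334000 = 183032 J.
Since 47732 < 183032 J, not all the ice melts; equilibrium is at 0 °C.
m_melted·334000 = 47732  ⇒  m_melted ≈ 0.1429 kg.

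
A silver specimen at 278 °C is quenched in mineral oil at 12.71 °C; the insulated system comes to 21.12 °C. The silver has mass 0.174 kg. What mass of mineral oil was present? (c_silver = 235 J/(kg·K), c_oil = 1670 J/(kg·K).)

m ≈ 0.748 kg

Heat gained plus heat lost sum to zero:
0.174×235×(21.12 − 278) + m×1670×(21.12 − 12.71) = 0
14045 m = 10504
m = 10504/14045 ≈ 0.7479 kg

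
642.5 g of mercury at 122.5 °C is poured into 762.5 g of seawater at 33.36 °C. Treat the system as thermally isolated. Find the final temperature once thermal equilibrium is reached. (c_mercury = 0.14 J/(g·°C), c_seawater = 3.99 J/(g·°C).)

Heat lost by the mercury equals heat gained by the seawater:
642.5×0.14×(122.5 − T) = 762.5×3.99×(T − 33.36)
89.95(122.5 − T) = 3042.4(T − 33.36)
3132.3 T = 112513  ⇒  T ≈ 35.92 °C

T_f ≈ 35.9 °C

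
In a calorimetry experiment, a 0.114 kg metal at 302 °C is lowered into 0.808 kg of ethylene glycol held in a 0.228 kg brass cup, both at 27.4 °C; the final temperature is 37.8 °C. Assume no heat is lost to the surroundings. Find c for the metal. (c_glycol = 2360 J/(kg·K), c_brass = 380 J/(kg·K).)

c ≈ 688 J/(kg·K)

Heat gained plus heat lost sum to zero:
0.114·c·(37.8 − 302) + 0.808·2360·(37.8 − 27.4) + 0.228·380·(37.8 − 27.4) = 0
-30.12 c = -20733
c = -20733/-30.12 ≈ 688.4 J/(kg·K)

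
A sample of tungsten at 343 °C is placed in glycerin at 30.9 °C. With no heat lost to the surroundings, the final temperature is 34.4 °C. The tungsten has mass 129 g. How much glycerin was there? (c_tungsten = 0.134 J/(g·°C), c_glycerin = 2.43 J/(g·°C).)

Heat lost by the tungsten = heat gained by the glycerin:
129×0.134×(343 − 34.4) = m×2.43×(34.4 − 30.9)
8.505 m = 5334.5  ⇒  m ≈ 627.2 g

m ≈ 627 g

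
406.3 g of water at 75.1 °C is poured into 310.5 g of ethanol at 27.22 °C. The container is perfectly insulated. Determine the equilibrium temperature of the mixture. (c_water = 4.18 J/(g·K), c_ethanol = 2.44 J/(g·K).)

T_f ≈ 60.3 °C

Heat lost by the water equals heat gained by the ethanol:
406.3*4.18*(75.1 − T) = 310.5*2.44*(T − 27.22)
1698.3(75.1 − T) = 757.62(T − 27.22)
2456 T = 148167  ⇒  T ≈ 60.33 °C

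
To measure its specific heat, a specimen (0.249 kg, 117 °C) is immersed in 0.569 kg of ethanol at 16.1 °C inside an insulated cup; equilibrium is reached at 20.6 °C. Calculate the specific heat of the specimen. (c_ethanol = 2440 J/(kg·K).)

c ≈ 260 J/(kg·K)

Heat gained plus heat lost sum to zero:
0.249×c×(20.6 − 117) + 0.569×2440×(20.6 − 16.1) = 0
-24 c = -6247.6
c = -6247.6/-24 ≈ 260.3 J/(kg·K)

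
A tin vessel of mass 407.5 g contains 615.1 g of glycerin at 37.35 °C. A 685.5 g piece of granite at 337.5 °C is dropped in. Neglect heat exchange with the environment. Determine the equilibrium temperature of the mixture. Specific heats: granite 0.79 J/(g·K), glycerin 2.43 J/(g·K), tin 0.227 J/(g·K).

T_f ≈ 113.7 °C

Heat gained plus heat lost sum to zero:
685.5·0.79·(T − 337.5) + 615.1·2.43·(T − 37.35) + 407.5·0.227·(T − 37.35) = 0
541.55(T − 337.5) + 1494.7(T − 37.35) + 92.5(T − 37.35) = 0
(541.55 + 1494.7 + 92.5) T = 541.55·337.5 + 1494.7·37.35 + 92.5·37.35
T = 242053 / 2128.7 = 114 °C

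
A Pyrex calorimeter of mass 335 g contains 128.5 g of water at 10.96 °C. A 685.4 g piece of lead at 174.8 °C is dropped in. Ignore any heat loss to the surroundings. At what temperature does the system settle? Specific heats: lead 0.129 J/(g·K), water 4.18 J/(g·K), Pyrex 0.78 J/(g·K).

T_f ≈ 27.3 °C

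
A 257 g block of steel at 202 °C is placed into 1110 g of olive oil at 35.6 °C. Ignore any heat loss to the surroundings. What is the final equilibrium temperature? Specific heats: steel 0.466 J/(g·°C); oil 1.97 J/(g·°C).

Taking heat into each body as positive, Σ m c ΔT = 0:
257×0.466×(T − 202) + 1110×1.97×(T − 35.6) = 0
2306.5 T = 102038
T ≈ 44.24 °C

T_f ≈ 44.2 °C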